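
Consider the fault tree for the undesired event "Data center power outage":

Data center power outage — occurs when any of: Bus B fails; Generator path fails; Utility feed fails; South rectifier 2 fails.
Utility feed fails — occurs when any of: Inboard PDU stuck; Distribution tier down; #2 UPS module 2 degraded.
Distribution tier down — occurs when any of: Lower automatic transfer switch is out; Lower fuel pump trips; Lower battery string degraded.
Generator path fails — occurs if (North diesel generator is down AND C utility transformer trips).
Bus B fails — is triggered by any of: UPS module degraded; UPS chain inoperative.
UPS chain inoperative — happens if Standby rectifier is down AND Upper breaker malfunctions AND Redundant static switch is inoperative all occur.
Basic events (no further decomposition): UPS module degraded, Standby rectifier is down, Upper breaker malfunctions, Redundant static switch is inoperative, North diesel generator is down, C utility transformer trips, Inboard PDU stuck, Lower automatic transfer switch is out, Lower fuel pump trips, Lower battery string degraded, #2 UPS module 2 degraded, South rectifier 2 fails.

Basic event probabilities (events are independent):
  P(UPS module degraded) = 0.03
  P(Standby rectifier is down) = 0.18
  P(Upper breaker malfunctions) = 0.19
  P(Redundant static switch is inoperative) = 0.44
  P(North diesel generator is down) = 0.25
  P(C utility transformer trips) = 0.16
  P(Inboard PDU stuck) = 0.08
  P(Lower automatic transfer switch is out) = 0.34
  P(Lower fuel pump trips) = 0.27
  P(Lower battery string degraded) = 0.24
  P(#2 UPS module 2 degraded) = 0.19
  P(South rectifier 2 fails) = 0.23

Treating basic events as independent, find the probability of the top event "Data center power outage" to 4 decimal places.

0.8073

P(UPS chain inoperative) [AND] = 0.18 × 0.19 × 0.44 = 0.015048
P(Bus B fails) [OR] = 1 − (1−0.03) × (1−0.015048) = 0.044597
P(Generator path fails) [AND] = 0.25 × 0.16 = 0.040000
P(Distribution tier down) [OR] = 1 − (1−0.34) × (1−0.27) × (1−0.24) = 0.633832
P(Utility feed fails) [OR] = 1 − (1−0.08) × (1−0.633832) × (1−0.19) = 0.727132
P(Data center power outage) [OR] = 1 − (1−0.044597) × (1−0.040000) × (1−0.727132) × (1−0.23) = 0.807291
Rounded to 4 decimal places: P(Data center power outage) ≈ 0.8073.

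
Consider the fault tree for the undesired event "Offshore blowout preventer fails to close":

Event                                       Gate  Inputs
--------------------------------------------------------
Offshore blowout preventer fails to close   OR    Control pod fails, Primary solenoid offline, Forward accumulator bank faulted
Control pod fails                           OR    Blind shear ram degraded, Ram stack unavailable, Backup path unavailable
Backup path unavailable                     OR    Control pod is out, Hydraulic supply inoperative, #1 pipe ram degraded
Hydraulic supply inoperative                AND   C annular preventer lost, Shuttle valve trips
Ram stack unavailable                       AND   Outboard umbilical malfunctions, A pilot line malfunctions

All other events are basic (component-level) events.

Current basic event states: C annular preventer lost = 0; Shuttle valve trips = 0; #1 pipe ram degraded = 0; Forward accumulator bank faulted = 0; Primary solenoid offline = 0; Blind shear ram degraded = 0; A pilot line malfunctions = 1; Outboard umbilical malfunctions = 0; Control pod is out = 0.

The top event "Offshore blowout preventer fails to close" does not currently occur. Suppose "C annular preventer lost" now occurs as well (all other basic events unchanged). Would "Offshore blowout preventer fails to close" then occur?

Counterfactual: set "C annular preventer lost" to occurred.
Ram stack unavailable [AND]: Outboard umbilical malfunctions=not, A pilot line malfunctions=occurs → not all inputs occur → does not occur.
Hydraulic supply inoperative [AND]: C annular preventer lost=occurs, Shuttle valve trips=not → not all inputs occur → does not occur.
Backup path unavailable [OR]: Control pod is out=not, Hydraulic supply inoperative=not, #1 pipe ram degraded=not → no input occurs → does not occur.
Control pod fails [OR]: Blind shear ram degraded=not, Ram stack unavailable=not, Backup path unavailable=not → no input occurs → does not occur.
Offshore blowout preventer fails to close [OR]: Control pod fails=not, Primary solenoid offline=not, Forward accumulator bank faulted=not → no input occurs → does not occur.

No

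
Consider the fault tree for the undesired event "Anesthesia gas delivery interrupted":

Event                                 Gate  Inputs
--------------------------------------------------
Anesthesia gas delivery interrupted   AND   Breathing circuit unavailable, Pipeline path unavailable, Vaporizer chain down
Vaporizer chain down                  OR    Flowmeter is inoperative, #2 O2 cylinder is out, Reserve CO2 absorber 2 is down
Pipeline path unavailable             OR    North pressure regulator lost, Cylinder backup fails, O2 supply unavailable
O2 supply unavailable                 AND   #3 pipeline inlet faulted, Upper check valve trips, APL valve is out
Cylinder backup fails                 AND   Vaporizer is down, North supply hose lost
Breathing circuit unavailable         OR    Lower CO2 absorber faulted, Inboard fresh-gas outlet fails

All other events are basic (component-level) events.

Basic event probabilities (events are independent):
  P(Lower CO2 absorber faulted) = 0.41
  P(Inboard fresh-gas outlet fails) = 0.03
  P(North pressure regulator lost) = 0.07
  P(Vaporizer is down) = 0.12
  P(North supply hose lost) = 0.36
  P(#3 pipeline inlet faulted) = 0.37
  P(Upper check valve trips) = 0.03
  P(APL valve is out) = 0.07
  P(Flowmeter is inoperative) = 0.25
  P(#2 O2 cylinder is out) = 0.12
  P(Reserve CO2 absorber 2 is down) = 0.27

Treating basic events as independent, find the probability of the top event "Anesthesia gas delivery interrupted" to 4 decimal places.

P(Breathing circuit unavailable) [OR] = 1 − (1−0.41) × (1−0.03) = 0.427700
P(Cylinder backup fails) [AND] = 0.12 × 0.36 = 0.043200
P(O2 supply unavailable) [AND] = 0.37 × 0.03 × 0.07 = 0.000777
P(Pipeline path unavailable) [OR] = 1 − (1−0.07) × (1−0.043200) × (1−0.000777) = 0.110867
P(Vaporizer chain down) [OR] = 1 − (1−0.25) × (1−0.12) × (1−0.27) = 0.518200
P(Anesthesia gas delivery interrupted) [AND] = 0.427700 × 0.110867 × 0.518200 = 0.024572
Rounded to 4 decimal places: P(Anesthesia gas delivery interrupted) ≈ 0.0246.

0.0246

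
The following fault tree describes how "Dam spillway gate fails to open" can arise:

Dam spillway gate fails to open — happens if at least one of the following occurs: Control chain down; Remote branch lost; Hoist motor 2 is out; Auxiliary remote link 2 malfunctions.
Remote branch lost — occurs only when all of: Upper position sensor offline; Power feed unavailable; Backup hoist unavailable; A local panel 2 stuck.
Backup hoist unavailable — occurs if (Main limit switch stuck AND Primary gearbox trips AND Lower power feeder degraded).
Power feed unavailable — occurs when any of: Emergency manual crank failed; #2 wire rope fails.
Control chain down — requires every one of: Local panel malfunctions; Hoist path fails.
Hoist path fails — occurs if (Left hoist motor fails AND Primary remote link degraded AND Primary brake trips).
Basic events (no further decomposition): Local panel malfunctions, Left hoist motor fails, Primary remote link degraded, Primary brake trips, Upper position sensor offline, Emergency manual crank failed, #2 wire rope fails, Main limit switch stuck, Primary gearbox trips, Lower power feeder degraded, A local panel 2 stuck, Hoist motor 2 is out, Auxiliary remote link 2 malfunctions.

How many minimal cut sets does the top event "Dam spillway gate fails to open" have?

5

Hoist path fails [AND]: one cut set from each child combined → 1 × 1 × 1 = 1 cut set(s).
Control chain down [AND]: one cut set from each child combined → 1 × 1 = 1 cut set(s).
Power feed unavailable [OR]: union of children's cut sets → 2 cut set(s).
Backup hoist unavailable [AND]: one cut set from each child combined → 1 × 1 × 1 = 1 cut set(s).
Remote branch lost [AND]: one cut set from each child combined → 1 × 2 × 1 × 1 = 2 cut set(s).
Dam spillway gate fails to open [OR]: union of children's cut sets → 5 cut set(s).
Minimal cut sets: {Left hoist motor fails, Local panel malfunctions, Primary brake trips, Primary remote link degraded}; {A local panel 2 stuck, Emergency manual crank failed, Lower power feeder degraded, Main limit switch stuck, Primary gearbox trips, Upper position sensor offline}; {#2 wire rope fails, A local panel 2 stuck, Lower power feeder degraded, Main limit switch stuck, Primary gearbox trips, Upper position sensor offline}; {Hoist motor 2 is out}; {Auxiliary remote link 2 malfunctions}.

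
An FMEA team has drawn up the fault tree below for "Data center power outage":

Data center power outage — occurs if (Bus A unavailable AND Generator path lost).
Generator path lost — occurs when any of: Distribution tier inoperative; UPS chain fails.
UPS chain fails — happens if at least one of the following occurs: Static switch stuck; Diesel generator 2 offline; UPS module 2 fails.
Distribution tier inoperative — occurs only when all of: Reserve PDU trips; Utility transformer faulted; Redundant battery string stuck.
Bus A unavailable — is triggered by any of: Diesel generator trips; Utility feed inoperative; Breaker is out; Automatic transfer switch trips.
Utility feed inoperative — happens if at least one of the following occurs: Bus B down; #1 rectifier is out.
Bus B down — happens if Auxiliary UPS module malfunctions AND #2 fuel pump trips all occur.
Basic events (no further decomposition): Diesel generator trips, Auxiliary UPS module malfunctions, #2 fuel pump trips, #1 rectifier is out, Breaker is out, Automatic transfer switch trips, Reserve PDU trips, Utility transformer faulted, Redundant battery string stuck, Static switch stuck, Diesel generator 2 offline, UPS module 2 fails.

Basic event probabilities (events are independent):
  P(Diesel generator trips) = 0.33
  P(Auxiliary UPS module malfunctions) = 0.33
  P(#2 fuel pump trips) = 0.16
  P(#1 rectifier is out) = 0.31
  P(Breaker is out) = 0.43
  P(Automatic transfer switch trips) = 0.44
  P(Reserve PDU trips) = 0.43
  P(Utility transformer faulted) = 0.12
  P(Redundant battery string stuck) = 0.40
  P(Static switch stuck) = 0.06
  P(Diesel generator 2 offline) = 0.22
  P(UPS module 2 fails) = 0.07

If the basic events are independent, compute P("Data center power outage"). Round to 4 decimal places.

0.2858

P(Bus B down) [AND] = 0.33 × 0.16 = 0.052800
P(Utility feed inoperative) [OR] = 1 − (1−0.052800) × (1−0.31) = 0.346432
P(Bus A unavailable) [OR] = 1 − (1−0.33) × (1−0.346432) × (1−0.43) × (1−0.44) = 0.860225
P(Distribution tier inoperative) [AND] = 0.43 × 0.12 × 0.40 = 0.020640
P(UPS chain fails) [OR] = 1 − (1−0.06) × (1−0.22) × (1−0.07) = 0.318124
P(Generator path lost) [OR] = 1 − (1−0.020640) × (1−0.318124) = 0.332198
P(Data center power outage) [AND] = 0.860225 × 0.332198 = 0.285765
Rounded to 4 decimal places: P(Data center power outage) ≈ 0.2858.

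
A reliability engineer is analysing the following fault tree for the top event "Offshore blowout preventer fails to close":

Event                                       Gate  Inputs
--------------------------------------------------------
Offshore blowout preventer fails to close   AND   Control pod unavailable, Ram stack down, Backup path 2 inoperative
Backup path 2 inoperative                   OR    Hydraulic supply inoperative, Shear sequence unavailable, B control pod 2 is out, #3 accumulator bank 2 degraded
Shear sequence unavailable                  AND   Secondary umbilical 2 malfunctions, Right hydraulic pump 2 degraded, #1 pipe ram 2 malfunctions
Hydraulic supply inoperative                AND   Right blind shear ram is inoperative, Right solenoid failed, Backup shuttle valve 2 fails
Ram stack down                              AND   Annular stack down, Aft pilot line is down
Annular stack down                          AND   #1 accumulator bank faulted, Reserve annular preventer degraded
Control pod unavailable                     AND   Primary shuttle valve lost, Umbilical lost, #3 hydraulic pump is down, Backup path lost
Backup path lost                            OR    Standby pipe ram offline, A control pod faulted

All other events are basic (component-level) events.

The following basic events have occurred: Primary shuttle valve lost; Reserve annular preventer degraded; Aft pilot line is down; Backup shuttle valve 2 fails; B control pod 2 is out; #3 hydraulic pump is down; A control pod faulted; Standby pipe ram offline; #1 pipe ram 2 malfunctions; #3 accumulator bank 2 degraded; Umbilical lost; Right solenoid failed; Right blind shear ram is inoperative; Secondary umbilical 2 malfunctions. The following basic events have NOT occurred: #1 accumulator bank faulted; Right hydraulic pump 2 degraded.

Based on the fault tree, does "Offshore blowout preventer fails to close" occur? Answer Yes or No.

No

Backup path lost [OR]: Standby pipe ram offline=occurs, A control pod faulted=occurs → at least one input occurs → occurs.
Control pod unavailable [AND]: Primary shuttle valve lost=occurs, Umbilical lost=occurs, #3 hydraulic pump is down=occurs, Backup path lost=occurs → all inputs occur → occurs.
Annular stack down [AND]: #1 accumulator bank faulted=not, Reserve annular preventer degraded=occurs → not all inputs occur → does not occur.
Ram stack down [AND]: Annular stack down=not, Aft pilot line is down=occurs → not all inputs occur → does not occur.
Hydraulic supply inoperative [AND]: Right blind shear ram is inoperative=occurs, Right solenoid failed=occurs, Backup shuttle valve 2 fails=occurs → all inputs occur → occurs.
Shear sequence unavailable [AND]: Secondary umbilical 2 malfunctions=occurs, Right hydraulic pump 2 degraded=not, #1 pipe ram 2 malfunctions=occurs → not all inputs occur → does not occur.
Backup path 2 inoperative [OR]: Hydraulic supply inoperative=occurs, Shear sequence unavailable=not, B control pod 2 is out=occurs, #3 accumulator bank 2 degraded=occurs → at least one input occurs → occurs.
Offshore blowout preventer fails to close [AND]: Control pod unavailable=occurs, Ram stack down=not, Backup path 2 inoperative=occurs → not all inputs occur → does not occur.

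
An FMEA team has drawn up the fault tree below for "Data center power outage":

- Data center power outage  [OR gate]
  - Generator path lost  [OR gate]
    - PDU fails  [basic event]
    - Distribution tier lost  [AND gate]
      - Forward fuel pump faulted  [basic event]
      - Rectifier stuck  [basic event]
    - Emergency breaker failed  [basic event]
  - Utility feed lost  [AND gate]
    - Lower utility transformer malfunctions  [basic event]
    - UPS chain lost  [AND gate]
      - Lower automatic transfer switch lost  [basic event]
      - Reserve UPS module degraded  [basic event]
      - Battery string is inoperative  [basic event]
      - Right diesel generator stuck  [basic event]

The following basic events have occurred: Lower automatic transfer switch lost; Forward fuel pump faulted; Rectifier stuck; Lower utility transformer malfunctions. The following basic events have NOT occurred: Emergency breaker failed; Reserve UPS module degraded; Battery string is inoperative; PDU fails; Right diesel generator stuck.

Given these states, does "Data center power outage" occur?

Distribution tier lost [AND]: Forward fuel pump faulted=occurs, Rectifier stuck=occurs → all inputs occur → occurs.
Generator path lost [OR]: PDU fails=not, Distribution tier lost=occurs, Emergency breaker failed=not → at least one input occurs → occurs.
UPS chain lost [AND]: Lower automatic transfer switch lost=occurs, Reserve UPS module degraded=not, Battery string is inoperative=not, Right diesel generator stuck=not → not all inputs occur → does not occur.
Utility feed lost [AND]: Lower utility transformer malfunctions=occurs, UPS chain lost=not → not all inputs occur → does not occur.
Data center power outage [OR]: Generator path lost=occurs, Utility feed lost=not → at least one input occurs → occurs.

Yes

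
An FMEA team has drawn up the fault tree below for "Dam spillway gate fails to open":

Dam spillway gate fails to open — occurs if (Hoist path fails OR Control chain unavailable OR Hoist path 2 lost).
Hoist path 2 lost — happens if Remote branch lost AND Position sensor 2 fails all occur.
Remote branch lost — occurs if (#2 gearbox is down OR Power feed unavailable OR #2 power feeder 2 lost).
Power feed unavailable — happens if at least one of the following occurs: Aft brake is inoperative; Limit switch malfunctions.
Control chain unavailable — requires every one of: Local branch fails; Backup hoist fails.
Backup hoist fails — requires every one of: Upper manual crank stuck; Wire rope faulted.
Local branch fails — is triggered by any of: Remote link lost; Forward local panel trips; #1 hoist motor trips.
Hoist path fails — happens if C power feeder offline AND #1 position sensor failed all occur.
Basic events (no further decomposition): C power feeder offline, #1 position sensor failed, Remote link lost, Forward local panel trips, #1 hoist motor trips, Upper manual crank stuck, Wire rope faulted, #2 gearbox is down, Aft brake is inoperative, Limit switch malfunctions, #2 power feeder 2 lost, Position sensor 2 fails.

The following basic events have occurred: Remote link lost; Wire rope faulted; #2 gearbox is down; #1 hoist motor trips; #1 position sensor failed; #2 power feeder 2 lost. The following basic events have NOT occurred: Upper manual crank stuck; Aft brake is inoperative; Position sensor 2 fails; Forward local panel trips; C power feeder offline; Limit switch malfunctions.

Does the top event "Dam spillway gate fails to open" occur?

Hoist path fails [AND]: C power feeder offline=not, #1 position sensor failed=occurs → not all inputs occur → does not occur.
Local branch fails [OR]: Remote link lost=occurs, Forward local panel trips=not, #1 hoist motor trips=occurs → at least one input occurs → occurs.
Backup hoist fails [AND]: Upper manual crank stuck=not, Wire rope faulted=occurs → not all inputs occur → does not occur.
Control chain unavailable [AND]: Local branch fails=occurs, Backup hoist fails=not → not all inputs occur → does not occur.
Power feed unavailable [OR]: Aft brake is inoperative=not, Limit switch malfunctions=not → no input occurs → does not occur.
Remote branch lost [OR]: #2 gearbox is down=occurs, Power feed unavailable=not, #2 power feeder 2 lost=occurs → at least one input occurs → occurs.
Hoist path 2 lost [AND]: Remote branch lost=occurs, Position sensor 2 fails=not → not all inputs occur → does not occur.
Dam spillway gate fails to open [OR]: Hoist path fails=not, Control chain unavailable=not, Hoist path 2 lost=not → no input occurs → does not occur.

No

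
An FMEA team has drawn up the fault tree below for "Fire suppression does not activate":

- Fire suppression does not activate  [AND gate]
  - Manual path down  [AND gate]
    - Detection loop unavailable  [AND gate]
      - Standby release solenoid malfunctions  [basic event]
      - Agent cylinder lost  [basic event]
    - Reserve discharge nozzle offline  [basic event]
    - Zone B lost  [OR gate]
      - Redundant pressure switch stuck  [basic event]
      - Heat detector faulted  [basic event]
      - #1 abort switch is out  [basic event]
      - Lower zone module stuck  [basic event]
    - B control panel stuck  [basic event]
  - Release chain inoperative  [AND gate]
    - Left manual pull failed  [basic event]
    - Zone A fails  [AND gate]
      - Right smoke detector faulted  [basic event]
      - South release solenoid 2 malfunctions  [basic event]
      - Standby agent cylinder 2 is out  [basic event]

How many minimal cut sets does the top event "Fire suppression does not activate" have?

Detection loop unavailable [AND]: one cut set from each child combined → 1 × 1 = 1 cut set(s).
Zone B lost [OR]: union of children's cut sets → 4 cut set(s).
Manual path down [AND]: one cut set from each child combined → 1 × 1 × 4 × 1 = 4 cut set(s).
Zone A fails [AND]: one cut set from each child combined → 1 × 1 × 1 = 1 cut set(s).
Release chain inoperative [AND]: one cut set from each child combined → 1 × 1 = 1 cut set(s).
Fire suppression does not activate [AND]: one cut set from each child combined → 4 × 1 = 4 cut set(s).
Minimal cut sets: {Agent cylinder lost, B control panel stuck, Left manual pull failed, Redundant pressure switch stuck, Reserve discharge nozzle offline, Right smoke detector faulted, South release solenoid 2 malfunctions, Standby agent cylinder 2 is out, Standby release solenoid malfunctions}; {Agent cylinder lost, B control panel stuck, Heat detector faulted, Left manual pull failed, Reserve discharge nozzle offline, Right smoke detector faulted, South release solenoid 2 malfunctions, Standby agent cylinder 2 is out, Standby release solenoid malfunctions}; {#1 abort switch is out, Agent cylinder lost, B control panel stuck, Left manual pull failed, Reserve discharge nozzle offline, Right smoke detector faulted, South release solenoid 2 malfunctions, Standby agent cylinder 2 is out, Standby release solenoid malfunctions}; {Agent cylinder lost, B control panel stuck, Left manual pull failed, Lower zone module stuck, Reserve discharge nozzle offline, Right smoke detector faulted, South release solenoid 2 malfunctions, Standby agent cylinder 2 is out, Standby release solenoid malfunctions}.

4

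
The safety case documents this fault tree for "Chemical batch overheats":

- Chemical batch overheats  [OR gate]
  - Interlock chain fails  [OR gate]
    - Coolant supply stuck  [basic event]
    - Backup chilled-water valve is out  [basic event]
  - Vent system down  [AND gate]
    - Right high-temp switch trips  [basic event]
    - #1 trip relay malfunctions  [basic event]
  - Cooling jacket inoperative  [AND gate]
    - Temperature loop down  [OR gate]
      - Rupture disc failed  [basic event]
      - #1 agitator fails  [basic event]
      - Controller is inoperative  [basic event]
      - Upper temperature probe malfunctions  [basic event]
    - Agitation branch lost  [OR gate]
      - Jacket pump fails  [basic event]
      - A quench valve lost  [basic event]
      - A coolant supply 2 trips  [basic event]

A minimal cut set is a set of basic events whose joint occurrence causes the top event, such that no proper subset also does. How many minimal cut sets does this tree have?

15

Interlock chain fails [OR]: union of children's cut sets → 2 cut set(s).
Vent system down [AND]: one cut set from each child combined → 1 × 1 = 1 cut set(s).
Temperature loop down [OR]: union of children's cut sets → 4 cut set(s).
Agitation branch lost [OR]: union of children's cut sets → 3 cut set(s).
Cooling jacket inoperative [AND]: one cut set from each child combined → 4 × 3 = 12 cut set(s).
Chemical batch overheats [OR]: union of children's cut sets → 15 cut set(s).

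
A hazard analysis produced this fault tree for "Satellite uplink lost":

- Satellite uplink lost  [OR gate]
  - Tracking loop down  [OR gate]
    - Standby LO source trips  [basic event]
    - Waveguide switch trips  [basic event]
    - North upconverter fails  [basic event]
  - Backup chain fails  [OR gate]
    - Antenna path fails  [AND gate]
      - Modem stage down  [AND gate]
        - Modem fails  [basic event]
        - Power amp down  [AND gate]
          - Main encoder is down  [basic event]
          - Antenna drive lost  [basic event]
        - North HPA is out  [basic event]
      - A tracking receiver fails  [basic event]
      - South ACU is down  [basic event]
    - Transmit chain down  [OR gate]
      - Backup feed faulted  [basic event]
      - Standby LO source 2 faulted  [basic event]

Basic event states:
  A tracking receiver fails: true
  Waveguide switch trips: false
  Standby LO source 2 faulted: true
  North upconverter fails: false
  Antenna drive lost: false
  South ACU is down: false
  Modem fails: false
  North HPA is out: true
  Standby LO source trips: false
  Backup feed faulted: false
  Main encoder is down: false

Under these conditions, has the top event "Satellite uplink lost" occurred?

Tracking loop down [OR]: Standby LO source trips=not, Waveguide switch trips=not, North upconverter fails=not → no input occurs → does not occur.
Power amp down [AND]: Main encoder is down=not, Antenna drive lost=not → not all inputs occur → does not occur.
Modem stage down [AND]: Modem fails=not, Power amp down=not, North HPA is out=occurs → not all inputs occur → does not occur.
Antenna path fails [AND]: Modem stage down=not, A tracking receiver fails=occurs, South ACU is down=not → not all inputs occur → does not occur.
Transmit chain down [OR]: Backup feed faulted=not, Standby LO source 2 faulted=occurs → at least one input occurs → occurs.
Backup chain fails [OR]: Antenna path fails=not, Transmit chain down=occurs → at least one input occurs → occurs.
Satellite uplink lost [OR]: Tracking loop down=not, Backup chain fails=occurs → at least one input occurs → occurs.

Yes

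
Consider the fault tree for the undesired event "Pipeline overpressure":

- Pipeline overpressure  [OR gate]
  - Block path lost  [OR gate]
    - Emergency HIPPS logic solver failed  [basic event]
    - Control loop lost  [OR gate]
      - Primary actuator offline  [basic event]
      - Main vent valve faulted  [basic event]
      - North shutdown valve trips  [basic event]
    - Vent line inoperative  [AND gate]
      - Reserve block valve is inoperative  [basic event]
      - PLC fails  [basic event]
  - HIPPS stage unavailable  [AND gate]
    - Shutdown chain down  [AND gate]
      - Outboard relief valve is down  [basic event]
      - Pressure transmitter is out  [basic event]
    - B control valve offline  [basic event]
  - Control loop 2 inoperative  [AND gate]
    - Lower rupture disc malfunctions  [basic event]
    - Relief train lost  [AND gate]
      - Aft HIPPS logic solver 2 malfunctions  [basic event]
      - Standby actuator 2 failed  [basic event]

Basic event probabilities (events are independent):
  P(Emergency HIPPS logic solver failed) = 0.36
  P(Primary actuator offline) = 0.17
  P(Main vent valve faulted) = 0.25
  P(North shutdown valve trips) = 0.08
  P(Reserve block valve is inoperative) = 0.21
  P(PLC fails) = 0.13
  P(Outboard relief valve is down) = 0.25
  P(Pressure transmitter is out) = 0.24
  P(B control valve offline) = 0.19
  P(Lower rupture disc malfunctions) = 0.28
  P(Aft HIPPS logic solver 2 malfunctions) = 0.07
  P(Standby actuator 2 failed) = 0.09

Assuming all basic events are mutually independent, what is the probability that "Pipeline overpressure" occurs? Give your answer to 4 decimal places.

0.6482

P(Control loop lost) [OR] = 1 − (1−0.17) × (1−0.25) × (1−0.08) = 0.427300
P(Vent line inoperative) [AND] = 0.21 × 0.13 = 0.027300
P(Block path lost) [OR] = 1 − (1−0.36) × (1−0.427300) × (1−0.027300) = 0.643478
P(Shutdown chain down) [AND] = 0.25 × 0.24 = 0.060000
P(HIPPS stage unavailable) [AND] = 0.060000 × 0.19 = 0.011400
P(Relief train lost) [AND] = 0.07 × 0.09 = 0.006300
P(Control loop 2 inoperative) [AND] = 0.28 × 0.006300 = 0.001764
P(Pipeline overpressure) [OR] = 1 − (1−0.643478) × (1−0.011400) × (1−0.001764) = 0.648164
Rounded to 4 decimal places: P(Pipeline overpressure) ≈ 0.6482.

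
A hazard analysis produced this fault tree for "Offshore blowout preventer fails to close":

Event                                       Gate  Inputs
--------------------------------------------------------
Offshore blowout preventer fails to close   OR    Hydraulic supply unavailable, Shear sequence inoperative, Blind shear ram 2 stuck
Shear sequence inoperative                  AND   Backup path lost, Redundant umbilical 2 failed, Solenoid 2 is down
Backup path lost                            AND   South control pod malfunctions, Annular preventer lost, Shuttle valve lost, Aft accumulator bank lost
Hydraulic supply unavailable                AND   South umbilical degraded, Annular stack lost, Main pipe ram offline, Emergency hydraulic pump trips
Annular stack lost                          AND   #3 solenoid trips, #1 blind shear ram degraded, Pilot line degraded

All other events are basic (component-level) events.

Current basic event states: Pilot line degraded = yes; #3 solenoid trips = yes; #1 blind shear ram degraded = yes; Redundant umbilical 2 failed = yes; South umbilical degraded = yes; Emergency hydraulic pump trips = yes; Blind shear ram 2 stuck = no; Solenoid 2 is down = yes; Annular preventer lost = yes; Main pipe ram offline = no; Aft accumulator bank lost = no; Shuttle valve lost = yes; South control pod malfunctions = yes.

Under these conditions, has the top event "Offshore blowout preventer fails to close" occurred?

Annular stack lost [AND]: #3 solenoid trips=occurs, #1 blind shear ram degraded=occurs, Pilot line degraded=occurs → all inputs occur → occurs.
Hydraulic supply unavailable [AND]: South umbilical degraded=occurs, Annular stack lost=occurs, Main pipe ram offline=not, Emergency hydraulic pump trips=occurs → not all inputs occur → does not occur.
Backup path lost [AND]: South control pod malfunctions=occurs, Annular preventer lost=occurs, Shuttle valve lost=occurs, Aft accumulator bank lost=not → not all inputs occur → does not occur.
Shear sequence inoperative [AND]: Backup path lost=not, Redundant umbilical 2 failed=occurs, Solenoid 2 is down=occurs → not all inputs occur → does not occur.
Offshore blowout preventer fails to close [OR]: Hydraulic supply unavailable=not, Shear sequence inoperative=not, Blind shear ram 2 stuck=not → no input occurs → does not occur.

No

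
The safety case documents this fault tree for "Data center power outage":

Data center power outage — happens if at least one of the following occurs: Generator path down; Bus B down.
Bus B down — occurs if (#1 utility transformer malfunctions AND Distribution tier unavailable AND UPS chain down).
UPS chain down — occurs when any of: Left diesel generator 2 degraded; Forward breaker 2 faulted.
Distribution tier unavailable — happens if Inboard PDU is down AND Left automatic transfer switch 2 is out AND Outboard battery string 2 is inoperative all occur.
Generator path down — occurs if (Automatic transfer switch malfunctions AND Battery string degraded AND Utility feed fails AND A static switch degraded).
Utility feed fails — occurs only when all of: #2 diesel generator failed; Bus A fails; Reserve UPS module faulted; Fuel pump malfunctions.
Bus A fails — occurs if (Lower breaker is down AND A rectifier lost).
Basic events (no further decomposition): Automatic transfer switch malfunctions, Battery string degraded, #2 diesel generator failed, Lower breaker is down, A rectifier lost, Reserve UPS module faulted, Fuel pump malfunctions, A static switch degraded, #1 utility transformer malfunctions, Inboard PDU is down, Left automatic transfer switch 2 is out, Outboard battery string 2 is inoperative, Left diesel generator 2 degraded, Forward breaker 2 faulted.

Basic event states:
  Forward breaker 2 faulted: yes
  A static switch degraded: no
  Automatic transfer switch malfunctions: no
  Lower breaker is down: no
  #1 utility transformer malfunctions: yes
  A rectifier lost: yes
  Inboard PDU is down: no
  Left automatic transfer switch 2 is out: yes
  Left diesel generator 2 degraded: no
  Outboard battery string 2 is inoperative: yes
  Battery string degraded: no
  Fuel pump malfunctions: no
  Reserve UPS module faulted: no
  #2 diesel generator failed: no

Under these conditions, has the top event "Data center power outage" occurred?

Bus A fails [AND]: Lower breaker is down=not, A rectifier lost=occurs → not all inputs occur → does not occur.
Utility feed fails [AND]: #2 diesel generator failed=not, Bus A fails=not, Reserve UPS module faulted=not, Fuel pump malfunctions=not → not all inputs occur → does not occur.
Generator path down [AND]: Automatic transfer switch malfunctions=not, Battery string degraded=not, Utility feed fails=not, A static switch degraded=not → not all inputs occur → does not occur.
Distribution tier unavailable [AND]: Inboard PDU is down=not, Left automatic transfer switch 2 is out=occurs, Outboard battery string 2 is inoperative=occurs → not all inputs occur → does not occur.
UPS chain down [OR]: Left diesel generator 2 degraded=not, Forward breaker 2 faulted=occurs → at least one input occurs → occurs.
Bus B down [AND]: #1 utility transformer malfunctions=occurs, Distribution tier unavailable=not, UPS chain down=occurs → not all inputs occur → does not occur.
Data center power outage [OR]: Generator path down=not, Bus B down=not → no input occurs → does not occur.

No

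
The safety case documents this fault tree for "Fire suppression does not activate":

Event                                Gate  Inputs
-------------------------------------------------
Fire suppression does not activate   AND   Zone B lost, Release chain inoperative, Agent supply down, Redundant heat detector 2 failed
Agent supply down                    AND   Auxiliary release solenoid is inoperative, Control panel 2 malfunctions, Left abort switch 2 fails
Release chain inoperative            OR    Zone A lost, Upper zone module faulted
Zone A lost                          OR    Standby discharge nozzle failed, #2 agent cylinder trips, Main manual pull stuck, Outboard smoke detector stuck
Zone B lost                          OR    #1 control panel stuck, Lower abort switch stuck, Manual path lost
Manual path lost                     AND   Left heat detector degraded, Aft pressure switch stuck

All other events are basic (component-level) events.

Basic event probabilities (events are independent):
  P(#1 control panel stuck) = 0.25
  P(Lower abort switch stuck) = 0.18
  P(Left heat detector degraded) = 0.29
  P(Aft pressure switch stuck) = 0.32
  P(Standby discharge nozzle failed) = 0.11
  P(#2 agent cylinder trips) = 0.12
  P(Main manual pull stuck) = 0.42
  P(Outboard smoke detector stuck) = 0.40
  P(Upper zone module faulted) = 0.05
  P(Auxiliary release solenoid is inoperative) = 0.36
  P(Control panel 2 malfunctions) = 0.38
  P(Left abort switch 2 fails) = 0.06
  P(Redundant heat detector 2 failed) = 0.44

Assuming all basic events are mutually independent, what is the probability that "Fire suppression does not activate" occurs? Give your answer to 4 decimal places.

0.0012

P(Manual path lost) [AND] = 0.29 × 0.32 = 0.092800
P(Zone B lost) [OR] = 1 − (1−0.25) × (1−0.18) × (1−0.092800) = 0.442072
P(Zone A lost) [OR] = 1 − (1−0.11) × (1−0.12) × (1−0.42) × (1−0.40) = 0.727446
P(Release chain inoperative) [OR] = 1 − (1−0.727446) × (1−0.05) = 0.741074
P(Agent supply down) [AND] = 0.36 × 0.38 × 0.06 = 0.008208
P(Fire suppression does not activate) [AND] = 0.442072 × 0.741074 × 0.008208 × 0.44 = 0.001183
Rounded to 4 decimal places: P(Fire suppression does not activate) ≈ 0.0012.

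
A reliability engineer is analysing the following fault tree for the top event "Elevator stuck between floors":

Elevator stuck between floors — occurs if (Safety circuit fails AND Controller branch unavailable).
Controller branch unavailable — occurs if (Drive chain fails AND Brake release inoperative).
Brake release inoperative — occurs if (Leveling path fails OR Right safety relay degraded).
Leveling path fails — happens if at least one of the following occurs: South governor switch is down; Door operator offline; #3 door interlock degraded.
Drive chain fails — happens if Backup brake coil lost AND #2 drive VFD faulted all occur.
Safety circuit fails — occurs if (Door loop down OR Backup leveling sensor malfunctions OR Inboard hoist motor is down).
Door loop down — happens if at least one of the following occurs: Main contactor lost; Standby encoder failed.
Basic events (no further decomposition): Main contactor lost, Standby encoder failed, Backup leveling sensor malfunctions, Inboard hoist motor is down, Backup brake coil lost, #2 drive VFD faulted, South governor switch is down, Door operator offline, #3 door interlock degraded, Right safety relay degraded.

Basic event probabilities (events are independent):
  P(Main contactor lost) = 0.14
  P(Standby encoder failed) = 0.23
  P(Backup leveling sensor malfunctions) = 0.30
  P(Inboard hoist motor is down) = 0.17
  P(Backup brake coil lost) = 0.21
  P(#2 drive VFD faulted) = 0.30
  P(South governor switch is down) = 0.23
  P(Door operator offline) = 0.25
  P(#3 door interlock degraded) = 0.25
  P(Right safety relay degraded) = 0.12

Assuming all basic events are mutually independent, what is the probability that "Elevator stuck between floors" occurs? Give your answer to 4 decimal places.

P(Door loop down) [OR] = 1 − (1−0.14) × (1−0.23) = 0.337800
P(Safety circuit fails) [OR] = 1 − (1−0.337800) × (1−0.30) × (1−0.17) = 0.615262
P(Drive chain fails) [AND] = 0.21 × 0.30 = 0.063000
P(Leveling path fails) [OR] = 1 − (1−0.23) × (1−0.25) × (1−0.25) = 0.566875
P(Brake release inoperative) [OR] = 1 − (1−0.566875) × (1−0.12) = 0.618850
P(Controller branch unavailable) [AND] = 0.063000 × 0.618850 = 0.038988
P(Elevator stuck between floors) [AND] = 0.615262 × 0.038988 = 0.023988
Rounded to 4 decimal places: P(Elevator stuck between floors) ≈ 0.0240.

0.0240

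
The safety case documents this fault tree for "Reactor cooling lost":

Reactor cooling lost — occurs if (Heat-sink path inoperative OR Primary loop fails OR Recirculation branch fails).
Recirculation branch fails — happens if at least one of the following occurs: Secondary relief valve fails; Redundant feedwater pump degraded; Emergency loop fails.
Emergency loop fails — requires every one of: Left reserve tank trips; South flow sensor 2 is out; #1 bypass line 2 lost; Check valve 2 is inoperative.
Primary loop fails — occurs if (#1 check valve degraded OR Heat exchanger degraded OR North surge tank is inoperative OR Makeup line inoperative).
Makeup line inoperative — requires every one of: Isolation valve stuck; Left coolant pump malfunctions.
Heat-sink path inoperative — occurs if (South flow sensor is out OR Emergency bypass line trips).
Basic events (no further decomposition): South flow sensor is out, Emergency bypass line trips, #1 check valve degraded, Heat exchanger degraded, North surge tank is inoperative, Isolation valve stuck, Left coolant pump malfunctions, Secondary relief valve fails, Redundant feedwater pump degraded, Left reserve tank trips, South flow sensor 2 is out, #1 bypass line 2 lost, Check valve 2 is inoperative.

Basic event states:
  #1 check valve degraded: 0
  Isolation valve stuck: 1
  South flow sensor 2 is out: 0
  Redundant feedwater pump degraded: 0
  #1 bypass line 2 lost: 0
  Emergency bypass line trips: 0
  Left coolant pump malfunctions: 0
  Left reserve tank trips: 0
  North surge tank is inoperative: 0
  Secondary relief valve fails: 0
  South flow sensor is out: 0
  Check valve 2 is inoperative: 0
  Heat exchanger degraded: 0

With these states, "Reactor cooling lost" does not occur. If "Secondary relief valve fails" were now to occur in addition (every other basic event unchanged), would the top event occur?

Yes

Counterfactual: set "Secondary relief valve fails" to occurred.
Heat-sink path inoperative [OR]: South flow sensor is out=not, Emergency bypass line trips=not → no input occurs → does not occur.
Makeup line inoperative [AND]: Isolation valve stuck=occurs, Left coolant pump malfunctions=not → not all inputs occur → does not occur.
Primary loop fails [OR]: #1 check valve degraded=not, Heat exchanger degraded=not, North surge tank is inoperative=not, Makeup line inoperative=not → no input occurs → does not occur.
Emergency loop fails [AND]: Left reserve tank trips=not, South flow sensor 2 is out=not, #1 bypass line 2 lost=not, Check valve 2 is inoperative=not → not all inputs occur → does not occur.
Recirculation branch fails [OR]: Secondary relief valve fails=occurs, Redundant feedwater pump degraded=not, Emergency loop fails=not → at least one input occurs → occurs.
Reactor cooling lost [OR]: Heat-sink path inoperative=not, Primary loop fails=not, Recirculation branch fails=occurs → at least one input occurs → occurs.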